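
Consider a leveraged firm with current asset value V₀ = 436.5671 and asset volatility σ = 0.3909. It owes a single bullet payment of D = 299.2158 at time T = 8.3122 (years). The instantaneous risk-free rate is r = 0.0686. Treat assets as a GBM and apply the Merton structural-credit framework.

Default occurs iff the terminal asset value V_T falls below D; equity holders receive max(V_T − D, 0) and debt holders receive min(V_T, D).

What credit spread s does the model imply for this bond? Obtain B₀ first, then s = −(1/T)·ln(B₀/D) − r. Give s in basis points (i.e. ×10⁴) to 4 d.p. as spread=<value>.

d₁ = [ln(V₀/D) + (r + σ²/2)T] / (σ√T)
   = [ln(436.5671/299.2158) + (0.0686 + 0.5·0.3909²)·8.3122] / (0.3909·√8.3122)
   = [0.377777 + 1.205281] / 1.126999 = 1.404666
d₂ = d₁ − σ√T = 1.404666 − 1.126999 = 0.277667
N(d₁) = 0.919940,  N(d₂) = 0.609366,  e^(−rT) = 0.565403
E₀ = V₀·N(d₁) − D·e^(−rT)·N(d₂)
   = 436.5671·0.919940 − 299.2158·0.565403·0.609366 = 298.524442
B₀ = V₀ − E₀ = 436.5671 − 298.524442 = 138.042658
spread = −(1/T)·ln(B₀/D) − r = −(1/8.3122)·ln(138.042658/299.2158) − 0.0686 = 0.02446830
in basis points: 0.02446830 × 10⁴ = 244.6830 bp

spread=244.6830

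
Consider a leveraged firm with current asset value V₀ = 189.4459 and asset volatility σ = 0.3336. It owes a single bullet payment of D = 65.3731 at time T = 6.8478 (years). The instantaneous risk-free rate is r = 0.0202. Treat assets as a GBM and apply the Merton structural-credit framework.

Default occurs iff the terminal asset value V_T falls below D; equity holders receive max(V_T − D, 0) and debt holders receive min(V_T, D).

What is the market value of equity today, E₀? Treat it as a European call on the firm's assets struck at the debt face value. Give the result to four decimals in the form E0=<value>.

d₁ = [ln(V₀/D) + (r + σ²/2)T] / (σ√T)
   = [ln(189.4459/65.3731) + (0.0202 + 0.5·0.3336²)·6.8478] / (0.3336·√6.8478)
   = [1.063993 + 0.519368] / 0.872975 = 1.813753
d₂ = d₁ − σ√T = 1.813753 − 0.872975 = 0.940779
N(d₁) = 0.965142,  N(d₂) = 0.826591,  e^(−rT) = 0.870815
E₀ = V₀·N(d₁) − D·e^(−rT)·N(d₂)
   = 189.4459·0.965142 − 65.3731·0.870815·0.826591 = 135.786151

E0=135.7862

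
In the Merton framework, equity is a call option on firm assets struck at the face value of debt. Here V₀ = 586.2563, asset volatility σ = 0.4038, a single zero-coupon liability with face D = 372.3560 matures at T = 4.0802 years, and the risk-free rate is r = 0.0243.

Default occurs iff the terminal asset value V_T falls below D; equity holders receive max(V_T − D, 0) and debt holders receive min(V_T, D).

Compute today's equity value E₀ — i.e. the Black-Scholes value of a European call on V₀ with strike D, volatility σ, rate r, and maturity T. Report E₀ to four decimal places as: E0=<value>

E0=300.3848

d₁ = [ln(V₀/D) + (r + σ²/2)T] / (σ√T)
   = [ln(586.2563/372.3560) + (0.0243 + 0.5·0.4038²)·4.0802] / (0.4038·√4.0802)
   = [0.453907 + 0.431796] / 0.815656 = 1.085878
d₂ = d₁ − σ√T = 1.085878 − 0.815656 = 0.270222
N(d₁) = 0.861234,  N(d₂) = 0.606505,  e^(−rT) = 0.905608
E₀ = V₀·N(d₁) − D·e^(−rT)·N(d₂)
   = 586.2563·0.861234 − 372.3560·0.905608·0.606505 = 300.384825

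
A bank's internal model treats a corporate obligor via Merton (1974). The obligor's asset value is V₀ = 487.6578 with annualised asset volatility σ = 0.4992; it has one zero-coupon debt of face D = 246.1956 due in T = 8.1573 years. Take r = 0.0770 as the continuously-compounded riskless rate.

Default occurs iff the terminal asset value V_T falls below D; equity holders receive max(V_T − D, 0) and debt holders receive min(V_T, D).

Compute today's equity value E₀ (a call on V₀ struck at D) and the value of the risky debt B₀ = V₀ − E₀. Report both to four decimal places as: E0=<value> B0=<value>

d₁ = [ln(V₀/D) + (r + σ²/2)T] / (σ√T)
   = [ln(487.6578/246.1956) + (0.0770 + 0.5·0.4992²)·8.1573] / (0.4992·√8.1573)
   = [0.683488 + 1.644514] / 1.425764 = 1.632810
d₂ = d₁ − σ√T = 1.632810 − 1.425764 = 0.207045
N(d₁) = 0.948745,  N(d₂) = 0.582013,  e^(−rT) = 0.533598
E₀ = V₀·N(d₁) − D·e^(−rT)·N(d₂)
   = 487.6578·0.948745 − 246.1956·0.533598·0.582013 = 386.204395
B₀ = V₀ − E₀ = 487.6578 − 386.204395 = 101.453405

E0=386.2044 B0=101.4534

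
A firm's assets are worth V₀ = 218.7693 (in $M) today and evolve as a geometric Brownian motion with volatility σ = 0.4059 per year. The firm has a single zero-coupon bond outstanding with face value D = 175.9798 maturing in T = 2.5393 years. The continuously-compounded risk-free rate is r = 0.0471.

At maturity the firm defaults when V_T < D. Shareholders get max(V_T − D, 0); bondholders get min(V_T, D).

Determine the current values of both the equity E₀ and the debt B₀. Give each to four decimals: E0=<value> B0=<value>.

E0=84.8856 B0=133.8837

d₁ = [ln(V₀/D) + (r + σ²/2)T] / (σ√T)
   = [ln(218.7693/175.9798) + (0.0471 + 0.5·0.4059²)·2.5393] / (0.4059·√2.5393)
   = [0.217649 + 0.328782] / 0.646809 = 0.844810
d₂ = d₁ − σ√T = 0.844810 − 0.646809 = 0.198001
N(d₁) = 0.800891,  N(d₂) = 0.578478,  e^(−rT) = 0.887274
E₀ = V₀·N(d₁) − D·e^(−rT)·N(d₂)
   = 218.7693·0.800891 − 175.9798·0.887274·0.578478 = 84.885580
B₀ = V₀ − E₀ = 218.7693 − 84.885580 = 133.883720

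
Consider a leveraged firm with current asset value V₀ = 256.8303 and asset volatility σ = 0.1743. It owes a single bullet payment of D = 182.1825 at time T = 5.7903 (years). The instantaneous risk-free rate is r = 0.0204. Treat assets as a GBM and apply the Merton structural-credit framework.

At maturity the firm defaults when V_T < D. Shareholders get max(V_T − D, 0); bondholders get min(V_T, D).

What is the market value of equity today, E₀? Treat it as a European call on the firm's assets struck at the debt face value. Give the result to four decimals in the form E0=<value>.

d₁ = [ln(V₀/D) + (r + σ²/2)T] / (σ√T)
   = [ln(256.8303/182.1825) + (0.0204 + 0.5·0.1743²)·5.7903] / (0.1743·√5.7903)
   = [0.343407 + 0.206078] / 0.419419 = 1.310110
d₂ = d₁ − σ√T = 1.310110 − 0.419419 = 0.890691
N(d₁) = 0.904921,  N(d₂) = 0.813453,  e^(−rT) = 0.888588
E₀ = V₀·N(d₁) − D·e^(−rT)·N(d₂)
   = 256.8303·0.904921 − 182.1825·0.888588·0.813453 = 100.725203

E0=100.7252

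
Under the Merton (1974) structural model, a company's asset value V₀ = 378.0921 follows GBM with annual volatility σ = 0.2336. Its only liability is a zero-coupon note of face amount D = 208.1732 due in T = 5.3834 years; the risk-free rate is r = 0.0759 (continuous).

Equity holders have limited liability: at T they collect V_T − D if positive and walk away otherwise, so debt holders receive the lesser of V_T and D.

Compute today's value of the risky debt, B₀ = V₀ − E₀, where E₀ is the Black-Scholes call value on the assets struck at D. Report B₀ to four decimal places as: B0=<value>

B0=136.8513

d₁ = [ln(V₀/D) + (r + σ²/2)T] / (σ√T)
   = [ln(378.0921/208.1732) + (0.0759 + 0.5·0.2336²)·5.3834] / (0.2336·√5.3834)
   = [0.596767 + 0.555483] / 0.542002 = 2.125915
d₂ = d₁ − σ√T = 2.125915 − 0.542002 = 1.583912
N(d₁) = 0.983245,  N(d₂) = 0.943393,  e^(−rT) = 0.664580
E₀ = V₀·N(d₁) − D·e^(−rT)·N(d₂)
   = 378.0921·0.983245 − 208.1732·0.664580·0.943393 = 241.240786
B₀ = V₀ − E₀ = 378.0921 − 241.240786 = 136.851314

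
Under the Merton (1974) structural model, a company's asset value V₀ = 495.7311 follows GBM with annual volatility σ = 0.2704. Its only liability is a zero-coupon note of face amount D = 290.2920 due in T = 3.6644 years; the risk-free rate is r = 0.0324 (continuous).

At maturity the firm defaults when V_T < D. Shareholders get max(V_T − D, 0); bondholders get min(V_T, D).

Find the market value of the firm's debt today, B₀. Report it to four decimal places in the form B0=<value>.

d₁ = [ln(V₀/D) + (r + σ²/2)T] / (σ√T)
   = [ln(495.7311/290.2920) + (0.0324 + 0.5·0.2704²)·3.6644] / (0.2704·√3.6644)
   = [0.535146 + 0.252690] / 0.517617 = 1.522046
d₂ = d₁ − σ√T = 1.522046 − 0.517617 = 1.004430
N(d₁) = 0.936001,  N(d₂) = 0.842414,  e^(−rT) = 0.888051
E₀ = V₀·N(d₁) − D·e^(−rT)·N(d₂)
   = 495.7311·0.936001 − 290.2920·0.888051·0.842414 = 246.835609
B₀ = V₀ − E₀ = 495.7311 − 246.835609 = 248.895491

B0=248.8955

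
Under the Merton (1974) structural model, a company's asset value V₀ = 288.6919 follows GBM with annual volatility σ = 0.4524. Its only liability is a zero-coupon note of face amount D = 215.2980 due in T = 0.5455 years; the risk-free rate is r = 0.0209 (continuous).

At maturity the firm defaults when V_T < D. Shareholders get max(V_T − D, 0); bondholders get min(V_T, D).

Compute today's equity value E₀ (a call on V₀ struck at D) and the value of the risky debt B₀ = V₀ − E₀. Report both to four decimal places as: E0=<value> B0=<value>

E0=83.9018 B0=204.7901

d₁ = [ln(V₀/D) + (r + σ²/2)T] / (σ√T)
   = [ln(288.6919/215.2980) + (0.0209 + 0.5·0.4524²)·0.5455] / (0.4524·√0.5455)
   = [0.293337 + 0.067224] / 0.334133 = 1.079091
d₂ = d₁ − σ√T = 1.079091 − 0.334133 = 0.744958
N(d₁) = 0.859726,  N(d₂) = 0.771851,  e^(−rT) = 0.988664
E₀ = V₀·N(d₁) − D·e^(−rT)·N(d₂)
   = 288.6919·0.859726 − 215.2980·0.988664·0.771851 = 83.901840
B₀ = V₀ − E₀ = 288.6919 − 83.901840 = 204.790060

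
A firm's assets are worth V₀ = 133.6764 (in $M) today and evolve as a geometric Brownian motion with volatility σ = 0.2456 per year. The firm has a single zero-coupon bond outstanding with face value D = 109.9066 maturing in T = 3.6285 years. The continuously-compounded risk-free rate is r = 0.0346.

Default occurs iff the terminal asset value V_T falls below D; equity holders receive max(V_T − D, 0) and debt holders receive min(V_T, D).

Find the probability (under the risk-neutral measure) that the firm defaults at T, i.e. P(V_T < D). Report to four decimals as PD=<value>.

PD=0.3253

d₁ = [ln(V₀/D) + (r + σ²/2)T] / (σ√T)
   = [ln(133.6764/109.9066) + (0.0346 + 0.5·0.2456²)·3.6285] / (0.2456·√3.6285)
   = [0.195791 + 0.234980] / 0.467834 = 0.920778
d₂ = d₁ − σ√T = 0.920778 − 0.467834 = 0.452944
risk-neutral PD = N(−d₂) = N(-0.452944) = 0.325294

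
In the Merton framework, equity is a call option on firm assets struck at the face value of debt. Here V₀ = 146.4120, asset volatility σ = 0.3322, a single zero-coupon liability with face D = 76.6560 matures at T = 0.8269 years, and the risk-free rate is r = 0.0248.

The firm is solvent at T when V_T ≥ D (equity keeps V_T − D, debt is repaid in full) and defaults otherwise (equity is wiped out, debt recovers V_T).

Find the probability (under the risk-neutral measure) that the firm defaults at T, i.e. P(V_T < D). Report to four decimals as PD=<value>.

PD=0.0197

d₁ = [ln(V₀/D) + (r + σ²/2)T] / (σ√T)
   = [ln(146.4120/76.6560) + (0.0248 + 0.5·0.3322²)·0.8269] / (0.3322·√0.8269)
   = [0.647097 + 0.066134] / 0.302083 = 2.361044
d₂ = d₁ − σ√T = 2.361044 − 0.302083 = 2.058961
risk-neutral PD = N(−d₂) = N(-2.058961) = 0.019749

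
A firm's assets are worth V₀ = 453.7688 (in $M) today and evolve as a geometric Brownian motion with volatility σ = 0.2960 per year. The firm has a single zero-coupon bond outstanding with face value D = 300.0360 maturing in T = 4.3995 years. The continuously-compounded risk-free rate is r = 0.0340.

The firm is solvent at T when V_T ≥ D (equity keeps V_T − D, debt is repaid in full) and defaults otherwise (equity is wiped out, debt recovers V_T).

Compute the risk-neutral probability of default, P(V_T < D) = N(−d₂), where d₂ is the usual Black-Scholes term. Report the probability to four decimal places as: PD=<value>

d₁ = [ln(V₀/D) + (r + σ²/2)T] / (σ√T)
   = [ln(453.7688/300.0360) + (0.0340 + 0.5·0.2960²)·4.3995] / (0.2960·√4.3995)
   = [0.413685 + 0.342316] / 0.620860 = 1.217669
d₂ = d₁ − σ√T = 1.217669 − 0.620860 = 0.596810
risk-neutral PD = N(−d₂) = N(-0.596810) = 0.275317

PD=0.2753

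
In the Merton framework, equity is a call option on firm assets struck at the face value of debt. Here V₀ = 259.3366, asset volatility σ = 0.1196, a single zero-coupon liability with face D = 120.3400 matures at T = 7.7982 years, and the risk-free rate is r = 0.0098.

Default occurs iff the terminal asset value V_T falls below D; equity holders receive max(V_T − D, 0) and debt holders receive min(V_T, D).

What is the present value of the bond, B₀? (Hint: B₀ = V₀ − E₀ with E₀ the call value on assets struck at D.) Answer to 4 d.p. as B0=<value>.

B0=111.3828

d₁ = [ln(V₀/D) + (r + σ²/2)T] / (σ√T)
   = [ln(259.3366/120.3400) + (0.0098 + 0.5·0.1196²)·7.7982] / (0.1196·√7.7982)
   = [0.767806 + 0.132196] / 0.333986 = 2.694728
d₂ = d₁ − σ√T = 2.694728 − 0.333986 = 2.360741
N(d₁) = 0.996478,  N(d₂) = 0.990881,  e^(−rT) = 0.926425
E₀ = V₀·N(d₁) − D·e^(−rT)·N(d₂)
   = 259.3366·0.996478 − 120.3400·0.926425·0.990881 = 147.953836
B₀ = V₀ − E₀ = 259.3366 − 147.953836 = 111.382764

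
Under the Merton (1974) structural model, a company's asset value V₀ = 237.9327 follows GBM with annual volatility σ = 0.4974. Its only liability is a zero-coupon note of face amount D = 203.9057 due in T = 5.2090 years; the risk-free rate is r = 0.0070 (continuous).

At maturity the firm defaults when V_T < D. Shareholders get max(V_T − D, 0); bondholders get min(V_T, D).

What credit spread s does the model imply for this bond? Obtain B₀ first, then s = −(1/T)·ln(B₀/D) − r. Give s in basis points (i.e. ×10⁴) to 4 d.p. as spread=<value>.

d₁ = [ln(V₀/D) + (r + σ²/2)T] / (σ√T)
   = [ln(237.9327/203.9057) + (0.0070 + 0.5·0.4974²)·5.2090] / (0.4974·√5.2090)
   = [0.154330 + 0.680834] / 1.135228 = 0.735680
d₂ = d₁ − σ√T = 0.735680 − 1.135228 = -0.399548
N(d₁) = 0.769037,  N(d₂) = 0.344745,  e^(−rT) = 0.964194
E₀ = V₀·N(d₁) − D·e^(−rT)·N(d₂)
   = 237.9327·0.769037 − 203.9057·0.964194·0.344745 = 115.200686
B₀ = V₀ − E₀ = 237.9327 − 115.200686 = 122.732014
spread = −(1/T)·ln(B₀/D) − r = −(1/5.2090)·ln(122.732014/203.9057) − 0.0070 = 0.09045717
in basis points: 0.09045717 × 10⁴ = 904.5717 bp

spread=904.5717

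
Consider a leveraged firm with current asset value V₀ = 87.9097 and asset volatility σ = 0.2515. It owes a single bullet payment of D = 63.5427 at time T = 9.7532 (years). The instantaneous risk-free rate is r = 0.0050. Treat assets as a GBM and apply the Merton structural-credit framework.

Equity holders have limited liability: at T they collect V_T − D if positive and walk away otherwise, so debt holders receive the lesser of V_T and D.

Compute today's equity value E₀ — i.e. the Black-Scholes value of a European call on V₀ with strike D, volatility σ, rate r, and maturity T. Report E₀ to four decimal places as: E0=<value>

d₁ = [ln(V₀/D) + (r + σ²/2)T] / (σ√T)
   = [ln(87.9097/63.5427) + (0.0050 + 0.5·0.2515²)·9.7532] / (0.2515·√9.7532)
   = [0.324598 + 0.357222] / 0.785437 = 0.868077
d₂ = d₁ − σ√T = 0.868077 − 0.785437 = 0.082639
N(d₁) = 0.807324,  N(d₂) = 0.532931,  e^(−rT) = 0.952404
E₀ = V₀·N(d₁) − D·e^(−rT)·N(d₂)
   = 87.9097·0.807324 − 63.5427·0.952404·0.532931 = 38.719517

E0=38.7195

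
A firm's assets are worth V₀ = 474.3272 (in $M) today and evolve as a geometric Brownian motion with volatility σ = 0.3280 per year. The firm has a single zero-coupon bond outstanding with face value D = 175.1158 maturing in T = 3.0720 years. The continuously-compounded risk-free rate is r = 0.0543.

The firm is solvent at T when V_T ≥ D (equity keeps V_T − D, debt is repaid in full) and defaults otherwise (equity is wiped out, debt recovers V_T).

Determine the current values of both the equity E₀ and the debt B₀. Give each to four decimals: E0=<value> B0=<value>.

E0=327.2923 B0=147.0349

d₁ = [ln(V₀/D) + (r + σ²/2)T] / (σ√T)
   = [ln(474.3272/175.1158) + (0.0543 + 0.5·0.3280²)·3.0720] / (0.3280·√3.0720)
   = [0.996450 + 0.332059] / 0.574890 = 2.310893
d₂ = d₁ − σ√T = 2.310893 − 0.574890 = 1.736004
N(d₁) = 0.989581,  N(d₂) = 0.958718,  e^(−rT) = 0.846361
E₀ = V₀·N(d₁) − D·e^(−rT)·N(d₂)
   = 474.3272·0.989581 − 175.1158·0.846361·0.958718 = 327.292260
B₀ = V₀ − E₀ = 474.3272 − 327.292260 = 147.034940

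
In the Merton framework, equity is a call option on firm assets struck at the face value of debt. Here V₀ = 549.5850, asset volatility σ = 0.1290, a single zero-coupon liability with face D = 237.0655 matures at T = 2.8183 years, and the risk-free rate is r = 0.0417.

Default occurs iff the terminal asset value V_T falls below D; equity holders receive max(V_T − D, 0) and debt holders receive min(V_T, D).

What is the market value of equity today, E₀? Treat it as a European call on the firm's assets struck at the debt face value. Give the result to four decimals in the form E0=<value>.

d₁ = [ln(V₀/D) + (r + σ²/2)T] / (σ√T)
   = [ln(549.5850/237.0655) + (0.0417 + 0.5·0.1290²)·2.8183] / (0.1290·√2.8183)
   = [0.840827 + 0.140973] / 0.216563 = 4.533562
d₂ = d₁ − σ√T = 4.533562 − 0.216563 = 4.317000
N(d₁) = 0.999997,  N(d₂) = 0.999992,  e^(−rT) = 0.889120
E₀ = V₀·N(d₁) − D·e^(−rT)·N(d₂)
   = 549.5850·0.999997 − 237.0655·0.889120·0.999992 = 338.805404

E0=338.8054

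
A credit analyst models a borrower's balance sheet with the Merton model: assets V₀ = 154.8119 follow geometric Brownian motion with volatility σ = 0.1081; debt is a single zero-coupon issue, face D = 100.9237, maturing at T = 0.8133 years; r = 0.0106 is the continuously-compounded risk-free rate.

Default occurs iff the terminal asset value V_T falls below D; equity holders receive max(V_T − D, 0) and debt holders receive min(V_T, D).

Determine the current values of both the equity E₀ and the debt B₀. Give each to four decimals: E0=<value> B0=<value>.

E0=54.7545 B0=100.0574

d₁ = [ln(V₀/D) + (r + σ²/2)T] / (σ√T)
   = [ln(154.8119/100.9237) + (0.0106 + 0.5·0.1081²)·0.8133] / (0.1081·√0.8133)
   = [0.427846 + 0.013373] / 0.097488 = 4.525881
d₂ = d₁ − σ√T = 4.525881 − 0.097488 = 4.428393
N(d₁) = 0.999997,  N(d₂) = 0.999995,  e^(−rT) = 0.991416
E₀ = V₀·N(d₁) − D·e^(−rT)·N(d₂)
   = 154.8119·0.999997 − 100.9237·0.991416·0.999995 = 54.754531
B₀ = V₀ − E₀ = 154.8119 − 54.754531 = 100.057369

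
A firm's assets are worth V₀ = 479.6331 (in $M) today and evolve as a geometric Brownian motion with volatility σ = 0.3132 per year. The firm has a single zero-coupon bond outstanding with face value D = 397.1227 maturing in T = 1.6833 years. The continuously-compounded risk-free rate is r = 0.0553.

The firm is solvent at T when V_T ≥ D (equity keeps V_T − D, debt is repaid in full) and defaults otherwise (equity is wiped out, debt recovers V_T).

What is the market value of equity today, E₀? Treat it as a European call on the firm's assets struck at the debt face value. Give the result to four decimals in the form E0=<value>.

E0=141.9745

d₁ = [ln(V₀/D) + (r + σ²/2)T] / (σ√T)
   = [ln(479.6331/397.1227) + (0.0553 + 0.5·0.3132²)·1.6833] / (0.3132·√1.6833)
   = [0.188776 + 0.175648] / 0.406352 = 0.896817
d₂ = d₁ − σ√T = 0.896817 − 0.406352 = 0.490465
N(d₁) = 0.815092,  N(d₂) = 0.688098,  e^(−rT) = 0.911115
E₀ = V₀·N(d₁) − D·e^(−rT)·N(d₂)
   = 479.6331·0.815092 − 397.1227·0.911115·0.688098 = 141.974543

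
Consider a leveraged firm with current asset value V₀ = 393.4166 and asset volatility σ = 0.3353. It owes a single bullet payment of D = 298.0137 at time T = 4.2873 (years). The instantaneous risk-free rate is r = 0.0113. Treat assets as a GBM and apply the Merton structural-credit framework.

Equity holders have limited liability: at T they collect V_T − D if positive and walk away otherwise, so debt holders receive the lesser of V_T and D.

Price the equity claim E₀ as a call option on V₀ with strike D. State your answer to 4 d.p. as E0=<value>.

E0=156.1663

d₁ = [ln(V₀/D) + (r + σ²/2)T] / (σ√T)
   = [ln(393.4166/298.0137) + (0.0113 + 0.5·0.3353²)·4.2873] / (0.3353·√4.2873)
   = [0.277730 + 0.289449] / 0.694265 = 0.816947
d₂ = d₁ − σ√T = 0.816947 − 0.694265 = 0.122682
N(d₁) = 0.793021,  N(d₂) = 0.548821,  e^(−rT) = 0.952708
E₀ = V₀·N(d₁) − D·e^(−rT)·N(d₂)
   = 393.4166·0.793021 − 298.0137·0.952708·0.548821 = 156.166324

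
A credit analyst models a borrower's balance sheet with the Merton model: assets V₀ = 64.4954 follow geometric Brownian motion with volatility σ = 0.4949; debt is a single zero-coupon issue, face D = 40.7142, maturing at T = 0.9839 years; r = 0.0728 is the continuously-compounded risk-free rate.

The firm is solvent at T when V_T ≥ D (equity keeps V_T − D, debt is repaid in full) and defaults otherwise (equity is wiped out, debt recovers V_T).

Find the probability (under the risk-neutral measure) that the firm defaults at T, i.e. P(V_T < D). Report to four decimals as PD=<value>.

PD=0.2011

d₁ = [ln(V₀/D) + (r + σ²/2)T] / (σ√T)
   = [ln(64.4954/40.7142) + (0.0728 + 0.5·0.4949²)·0.9839] / (0.4949·√0.9839)
   = [0.460017 + 0.192119] / 0.490900 = 1.328451
d₂ = d₁ − σ√T = 1.328451 − 0.490900 = 0.837551
risk-neutral PD = N(−d₂) = N(-0.837551) = 0.201142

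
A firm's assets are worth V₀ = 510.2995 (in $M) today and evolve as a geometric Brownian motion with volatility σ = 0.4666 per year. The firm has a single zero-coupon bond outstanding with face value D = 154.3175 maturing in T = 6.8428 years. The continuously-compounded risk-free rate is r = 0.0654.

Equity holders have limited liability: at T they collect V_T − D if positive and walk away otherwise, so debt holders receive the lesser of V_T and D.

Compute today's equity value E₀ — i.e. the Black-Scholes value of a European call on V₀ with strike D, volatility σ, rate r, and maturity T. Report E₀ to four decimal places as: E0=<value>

d₁ = [ln(V₀/D) + (r + σ²/2)T] / (σ√T)
   = [ln(510.2995/154.3175) + (0.0654 + 0.5·0.4666²)·6.8428] / (0.4666·√6.8428)
   = [1.195986 + 1.192411] / 1.220567 = 1.956793
d₂ = d₁ − σ√T = 1.956793 − 1.220567 = 0.736226
N(d₁) = 0.974814,  N(d₂) = 0.769203,  e^(−rT) = 0.639212
E₀ = V₀·N(d₁) − D·e^(−rT)·N(d₂)
   = 510.2995·0.974814 − 154.3175·0.639212·0.769203 = 421.571695

E0=421.5717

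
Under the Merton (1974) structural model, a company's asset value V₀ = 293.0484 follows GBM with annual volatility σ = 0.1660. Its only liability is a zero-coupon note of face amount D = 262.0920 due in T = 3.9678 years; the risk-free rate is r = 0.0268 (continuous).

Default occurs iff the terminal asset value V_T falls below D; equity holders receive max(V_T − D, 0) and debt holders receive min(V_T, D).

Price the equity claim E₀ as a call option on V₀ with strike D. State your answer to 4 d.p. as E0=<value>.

d₁ = [ln(V₀/D) + (r + σ²/2)T] / (σ√T)
   = [ln(293.0484/262.0920) + (0.0268 + 0.5·0.1660²)·3.9678] / (0.1660·√3.9678)
   = [0.111642 + 0.161005] / 0.330661 = 0.824553
d₂ = d₁ − σ√T = 0.824553 − 0.330661 = 0.493892
N(d₁) = 0.795187,  N(d₂) = 0.689309,  e^(−rT) = 0.899122
E₀ = V₀·N(d₁) − D·e^(−rT)·N(d₂)
   = 293.0484·0.795187 − 262.0920·0.899122·0.689309 = 70.590982

E0=70.5910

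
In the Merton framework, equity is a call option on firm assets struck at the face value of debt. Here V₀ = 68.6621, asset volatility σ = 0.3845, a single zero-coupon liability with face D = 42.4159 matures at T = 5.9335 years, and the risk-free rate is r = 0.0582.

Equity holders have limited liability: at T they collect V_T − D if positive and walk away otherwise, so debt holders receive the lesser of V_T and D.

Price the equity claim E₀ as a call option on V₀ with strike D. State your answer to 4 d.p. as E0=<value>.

d₁ = [ln(V₀/D) + (r + σ²/2)T] / (σ√T)
   = [ln(68.6621/42.4159) + (0.0582 + 0.5·0.3845²)·5.9335] / (0.3845·√5.9335)
   = [0.481674 + 0.783935] / 0.936595 = 1.351287
d₂ = d₁ − σ√T = 1.351287 − 0.936595 = 0.414692
N(d₁) = 0.911698,  N(d₂) = 0.660816,  e^(−rT) = 0.707987
E₀ = V₀·N(d₁) − D·e^(−rT)·N(d₂)
   = 68.6621·0.911698 − 42.4159·0.707987·0.660816 = 42.754867

E0=42.7549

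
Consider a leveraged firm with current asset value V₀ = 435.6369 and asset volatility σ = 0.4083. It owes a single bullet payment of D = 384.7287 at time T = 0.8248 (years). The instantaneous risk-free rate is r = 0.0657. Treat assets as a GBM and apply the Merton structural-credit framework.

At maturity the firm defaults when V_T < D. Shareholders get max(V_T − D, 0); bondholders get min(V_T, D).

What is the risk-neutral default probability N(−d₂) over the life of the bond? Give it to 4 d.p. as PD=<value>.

d₁ = [ln(V₀/D) + (r + σ²/2)T] / (σ√T)
   = [ln(435.6369/384.7287) + (0.0657 + 0.5·0.4083²)·0.8248] / (0.4083·√0.8248)
   = [0.124271 + 0.122940] / 0.370812 = 0.666674
d₂ = d₁ − σ√T = 0.666674 − 0.370812 = 0.295862
risk-neutral PD = N(−d₂) = N(-0.295862) = 0.383668

PD=0.3837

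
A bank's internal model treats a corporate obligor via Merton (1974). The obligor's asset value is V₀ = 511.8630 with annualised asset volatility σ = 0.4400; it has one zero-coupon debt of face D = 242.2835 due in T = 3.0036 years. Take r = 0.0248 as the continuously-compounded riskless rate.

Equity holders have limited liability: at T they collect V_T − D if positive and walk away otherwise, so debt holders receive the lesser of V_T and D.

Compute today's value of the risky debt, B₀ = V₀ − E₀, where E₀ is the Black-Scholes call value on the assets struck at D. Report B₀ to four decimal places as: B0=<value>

B0=207.2246

d₁ = [ln(V₀/D) + (r + σ²/2)T] / (σ√T)
   = [ln(511.8630/242.2835) + (0.0248 + 0.5·0.4400²)·3.0036] / (0.4400·√3.0036)
   = [0.747948 + 0.365238] / 0.762559 = 1.459803
d₂ = d₁ − σ√T = 1.459803 − 0.762559 = 0.697243
N(d₁) = 0.927828,  N(d₂) = 0.757175,  e^(−rT) = 0.928217
E₀ = V₀·N(d₁) − D·e^(−rT)·N(d₂)
   = 511.8630·0.927828 − 242.2835·0.928217·0.757175 = 304.638389
B₀ = V₀ − E₀ = 511.8630 − 304.638389 = 207.224611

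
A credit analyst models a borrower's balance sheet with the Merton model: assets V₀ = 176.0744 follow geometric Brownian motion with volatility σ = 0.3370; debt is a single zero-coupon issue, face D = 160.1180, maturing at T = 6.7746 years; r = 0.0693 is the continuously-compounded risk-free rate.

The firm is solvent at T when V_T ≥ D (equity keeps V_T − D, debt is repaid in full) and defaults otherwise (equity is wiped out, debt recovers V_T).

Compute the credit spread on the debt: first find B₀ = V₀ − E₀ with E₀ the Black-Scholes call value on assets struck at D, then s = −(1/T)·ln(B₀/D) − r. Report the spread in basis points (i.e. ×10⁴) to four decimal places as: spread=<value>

d₁ = [ln(V₀/D) + (r + σ²/2)T] / (σ√T)
   = [ln(176.0744/160.1180) + (0.0693 + 0.5·0.3370²)·6.7746] / (0.3370·√6.7746)
   = [0.094996 + 0.854172] / 0.877146 = 1.082109
d₂ = d₁ − σ√T = 1.082109 − 0.877146 = 0.204964
N(d₁) = 0.860398,  N(d₂) = 0.581200,  e^(−rT) = 0.625327
E₀ = V₀·N(d₁) − D·e^(−rT)·N(d₂)
   = 176.0744·0.860398 − 160.1180·0.625327·0.581200 = 93.300752
B₀ = V₀ − E₀ = 176.0744 − 93.300752 = 82.773648
spread = −(1/T)·ln(B₀/D) − r = −(1/6.7746)·ln(82.773648/160.1180) − 0.0693 = 0.02809340
in basis points: 0.02809340 × 10⁴ = 280.9340 bp

spread=280.9340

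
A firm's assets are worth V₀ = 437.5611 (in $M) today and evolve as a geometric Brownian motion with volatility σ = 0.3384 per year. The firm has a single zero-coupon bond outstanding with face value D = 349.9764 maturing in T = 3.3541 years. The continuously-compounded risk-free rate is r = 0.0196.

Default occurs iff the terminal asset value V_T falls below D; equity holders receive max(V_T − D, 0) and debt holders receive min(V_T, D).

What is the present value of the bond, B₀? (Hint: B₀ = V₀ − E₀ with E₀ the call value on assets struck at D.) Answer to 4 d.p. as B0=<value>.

d₁ = [ln(V₀/D) + (r + σ²/2)T] / (σ√T)
   = [ln(437.5611/349.9764) + (0.0196 + 0.5·0.3384²)·3.3541] / (0.3384·√3.3541)
   = [0.223351 + 0.257787] / 0.619753 = 0.776338
d₂ = d₁ − σ√T = 0.776338 − 0.619753 = 0.156586
N(d₁) = 0.781225,  N(d₂) = 0.562214,  e^(−rT) = 0.936374
E₀ = V₀·N(d₁) − D·e^(−rT)·N(d₂)
   = 437.5611·0.781225 − 349.9764·0.936374·0.562214 = 157.591262
B₀ = V₀ − E₀ = 437.5611 − 157.591262 = 279.969838

B0=279.9698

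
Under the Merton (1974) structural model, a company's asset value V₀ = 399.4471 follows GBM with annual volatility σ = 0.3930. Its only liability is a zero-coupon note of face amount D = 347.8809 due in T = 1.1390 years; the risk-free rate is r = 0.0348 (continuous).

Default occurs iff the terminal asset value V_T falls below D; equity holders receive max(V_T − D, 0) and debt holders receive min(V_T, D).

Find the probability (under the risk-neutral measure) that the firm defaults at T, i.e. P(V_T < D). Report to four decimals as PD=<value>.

d₁ = [ln(V₀/D) + (r + σ²/2)T] / (σ√T)
   = [ln(399.4471/347.8809) + (0.0348 + 0.5·0.3930²)·1.1390] / (0.3930·√1.1390)
   = [0.138221 + 0.127596] / 0.419425 = 0.633765
d₂ = d₁ − σ√T = 0.633765 − 0.419425 = 0.214340
risk-neutral PD = N(−d₂) = N(-0.214340) = 0.415141

PD=0.4151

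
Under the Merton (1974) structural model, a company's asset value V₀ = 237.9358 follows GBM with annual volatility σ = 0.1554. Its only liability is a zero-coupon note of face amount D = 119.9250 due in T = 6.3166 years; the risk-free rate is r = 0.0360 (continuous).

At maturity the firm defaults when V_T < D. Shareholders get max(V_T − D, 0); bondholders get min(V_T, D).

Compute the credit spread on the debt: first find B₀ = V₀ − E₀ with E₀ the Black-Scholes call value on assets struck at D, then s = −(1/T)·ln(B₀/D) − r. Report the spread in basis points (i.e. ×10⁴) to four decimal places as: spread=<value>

spread=3.1629

d₁ = [ln(V₀/D) + (r + σ²/2)T] / (σ√T)
   = [ln(237.9358/119.9250) + (0.0360 + 0.5·0.1554²)·6.3166] / (0.1554·√6.3166)
   = [0.685134 + 0.303668] / 0.390564 = 2.531726
d₂ = d₁ − σ√T = 2.531726 − 0.390564 = 2.141162
N(d₁) = 0.994325,  N(d₂) = 0.983870,  e^(−rT) = 0.796604
E₀ = V₀·N(d₁) − D·e^(−rT)·N(d₂)
   = 237.9358·0.994325 − 119.9250·0.796604·0.983870 = 142.593741
B₀ = V₀ − E₀ = 237.9358 − 142.593741 = 95.342059
spread = −(1/T)·ln(B₀/D) − r = −(1/6.3166)·ln(95.342059/119.9250) − 0.0360 = 0.00031629
in basis points: 0.00031629 × 10⁴ = 3.1629 bp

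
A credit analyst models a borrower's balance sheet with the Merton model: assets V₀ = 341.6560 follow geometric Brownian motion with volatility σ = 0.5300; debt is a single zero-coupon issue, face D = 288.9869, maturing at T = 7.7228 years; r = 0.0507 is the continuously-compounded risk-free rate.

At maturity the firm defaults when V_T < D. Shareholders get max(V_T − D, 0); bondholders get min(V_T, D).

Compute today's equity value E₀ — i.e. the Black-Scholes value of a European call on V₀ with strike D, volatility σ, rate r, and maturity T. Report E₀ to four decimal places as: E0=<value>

d₁ = [ln(V₀/D) + (r + σ²/2)T] / (σ√T)
   = [ln(341.6560/288.9869) + (0.0507 + 0.5·0.5300²)·7.7228] / (0.5300·√7.7228)
   = [0.167423 + 1.476213] / 1.472866 = 1.115944
d₂ = d₁ − σ√T = 1.115944 − 1.472866 = -0.356922
N(d₁) = 0.867777,  N(d₂) = 0.360575,  e^(−rT) = 0.676011
E₀ = V₀·N(d₁) − D·e^(−rT)·N(d₂)
   = 341.6560·0.867777 − 288.9869·0.676011·0.360575 = 226.039862

E0=226.0399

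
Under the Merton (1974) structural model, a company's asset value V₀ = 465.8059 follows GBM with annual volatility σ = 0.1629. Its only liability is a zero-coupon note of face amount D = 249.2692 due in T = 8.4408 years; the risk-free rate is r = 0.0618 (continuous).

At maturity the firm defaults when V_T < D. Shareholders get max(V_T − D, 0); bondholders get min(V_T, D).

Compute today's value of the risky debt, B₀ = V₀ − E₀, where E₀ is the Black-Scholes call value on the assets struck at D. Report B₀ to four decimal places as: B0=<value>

B0=147.6448

d₁ = [ln(V₀/D) + (r + σ²/2)T] / (σ√T)
   = [ln(465.8059/249.2692) + (0.0618 + 0.5·0.1629²)·8.4408] / (0.1629·√8.4408)
   = [0.625236 + 0.633636] / 0.473274 = 2.659919
d₂ = d₁ − σ√T = 2.659919 − 0.473274 = 2.186645
N(d₁) = 0.996092,  N(d₂) = 0.985616,  e^(−rT) = 0.593545
E₀ = V₀·N(d₁) − D·e^(−rT)·N(d₂)
   = 465.8059·0.996092 − 249.2692·0.593545·0.985616 = 318.161122
B₀ = V₀ − E₀ = 465.8059 − 318.161122 = 147.644778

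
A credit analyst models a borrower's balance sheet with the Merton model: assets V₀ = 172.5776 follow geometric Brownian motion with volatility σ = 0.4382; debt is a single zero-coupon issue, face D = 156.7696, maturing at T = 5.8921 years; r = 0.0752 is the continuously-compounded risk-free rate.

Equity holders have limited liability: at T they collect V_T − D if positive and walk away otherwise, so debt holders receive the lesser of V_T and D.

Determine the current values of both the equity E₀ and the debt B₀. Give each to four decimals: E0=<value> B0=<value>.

E0=97.4576 B0=75.1200

d₁ = [ln(V₀/D) + (r + σ²/2)T] / (σ√T)
   = [ln(172.5776/156.7696) + (0.0752 + 0.5·0.4382²)·5.8921] / (0.4382·√5.8921)
   = [0.096070 + 1.008784] / 1.063671 = 1.038718
d₂ = d₁ − σ√T = 1.038718 − 1.063671 = -0.024954
N(d₁) = 0.850532,  N(d₂) = 0.490046,  e^(−rT) = 0.642052
E₀ = V₀·N(d₁) − D·e^(−rT)·N(d₂)
   = 172.5776·0.850532 − 156.7696·0.642052·0.490046 = 97.457559
B₀ = V₀ − E₀ = 172.5776 − 97.457559 = 75.120041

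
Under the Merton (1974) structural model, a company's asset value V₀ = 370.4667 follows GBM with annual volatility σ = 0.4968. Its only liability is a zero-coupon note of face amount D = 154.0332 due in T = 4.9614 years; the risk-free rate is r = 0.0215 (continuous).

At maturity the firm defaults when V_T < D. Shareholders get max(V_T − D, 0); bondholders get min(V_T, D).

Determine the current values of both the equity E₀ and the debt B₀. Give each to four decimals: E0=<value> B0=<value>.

E0=255.4022 B0=115.0645

d₁ = [ln(V₀/D) + (r + σ²/2)T] / (σ√T)
   = [ln(370.4667/154.0332) + (0.0215 + 0.5·0.4968²)·4.9614] / (0.4968·√4.9614)
   = [0.877595 + 0.718932] / 1.106582 = 1.442756
d₂ = d₁ − σ√T = 1.442756 − 1.106582 = 0.336173
N(d₁) = 0.925455,  N(d₂) = 0.631630,  e^(−rT) = 0.898822
E₀ = V₀·N(d₁) − D·e^(−rT)·N(d₂)
   = 370.4667·0.925455 − 154.0332·0.898822·0.631630 = 255.402200
B₀ = V₀ − E₀ = 370.4667 − 255.402200 = 115.064500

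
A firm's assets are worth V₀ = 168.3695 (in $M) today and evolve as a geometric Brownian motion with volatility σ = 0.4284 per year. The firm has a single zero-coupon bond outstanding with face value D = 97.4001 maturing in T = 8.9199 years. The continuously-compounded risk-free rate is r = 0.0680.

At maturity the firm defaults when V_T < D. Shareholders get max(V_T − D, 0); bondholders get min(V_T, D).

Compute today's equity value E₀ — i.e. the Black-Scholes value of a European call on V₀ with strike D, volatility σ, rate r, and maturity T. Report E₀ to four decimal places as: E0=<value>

d₁ = [ln(V₀/D) + (r + σ²/2)T] / (σ√T)
   = [ln(168.3695/97.4001) + (0.0680 + 0.5·0.4284²)·8.9199] / (0.4284·√8.9199)
   = [0.547334 + 1.425072] / 1.279468 = 1.541583
d₂ = d₁ − σ√T = 1.541583 − 1.279468 = 0.262115
N(d₁) = 0.938413,  N(d₂) = 0.603384,  e^(−rT) = 0.545227
E₀ = V₀·N(d₁) − D·e^(−rT)·N(d₂)
   = 168.3695·0.938413 − 97.4001·0.545227·0.603384 = 125.957267

E0=125.9573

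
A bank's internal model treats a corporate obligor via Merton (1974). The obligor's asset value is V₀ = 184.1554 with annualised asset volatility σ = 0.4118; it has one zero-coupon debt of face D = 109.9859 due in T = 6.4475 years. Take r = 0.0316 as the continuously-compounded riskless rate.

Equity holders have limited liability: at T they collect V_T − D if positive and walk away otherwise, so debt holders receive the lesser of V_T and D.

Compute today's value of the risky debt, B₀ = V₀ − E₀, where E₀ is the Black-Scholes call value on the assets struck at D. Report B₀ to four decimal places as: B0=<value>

B0=71.5476

d₁ = [ln(V₀/D) + (r + σ²/2)T] / (σ√T)
   = [ln(184.1554/109.9859) + (0.0316 + 0.5·0.4118²)·6.4475] / (0.4118·√6.4475)
   = [0.515428 + 0.750422] / 1.045640 = 1.210599
d₂ = d₁ − σ√T = 1.210599 − 1.045640 = 0.164959
N(d₁) = 0.886975,  N(d₂) = 0.565512,  e^(−rT) = 0.815674
E₀ = V₀·N(d₁) − D·e^(−rT)·N(d₂)
   = 184.1554·0.886975 − 109.9859·0.815674·0.565512 = 112.607764
B₀ = V₀ − E₀ = 184.1554 − 112.607764 = 71.547636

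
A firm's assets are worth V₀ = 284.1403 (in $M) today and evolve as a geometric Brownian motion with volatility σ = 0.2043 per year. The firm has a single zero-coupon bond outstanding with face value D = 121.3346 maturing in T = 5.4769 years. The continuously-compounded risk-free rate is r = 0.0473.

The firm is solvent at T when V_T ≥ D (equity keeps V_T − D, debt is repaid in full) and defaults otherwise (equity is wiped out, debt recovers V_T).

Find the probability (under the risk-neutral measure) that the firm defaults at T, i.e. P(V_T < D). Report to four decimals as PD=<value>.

d₁ = [ln(V₀/D) + (r + σ²/2)T] / (σ√T)
   = [ln(284.1403/121.3346) + (0.0473 + 0.5·0.2043²)·5.4769] / (0.2043·√5.4769)
   = [0.850916 + 0.373356] / 0.478119 = 2.560603
d₂ = d₁ − σ√T = 2.560603 − 0.478119 = 2.082484
risk-neutral PD = N(−d₂) = N(-2.082484) = 0.018649

PD=0.0186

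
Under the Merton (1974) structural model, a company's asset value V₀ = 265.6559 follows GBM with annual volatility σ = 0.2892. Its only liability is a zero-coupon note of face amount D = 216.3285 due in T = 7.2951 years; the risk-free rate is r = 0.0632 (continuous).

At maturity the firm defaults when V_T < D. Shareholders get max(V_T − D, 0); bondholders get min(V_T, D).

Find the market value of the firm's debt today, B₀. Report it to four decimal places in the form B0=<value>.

B0=120.8902

d₁ = [ln(V₀/D) + (r + σ²/2)T] / (σ√T)
   = [ln(265.6559/216.3285) + (0.0632 + 0.5·0.2892²)·7.2951] / (0.2892·√7.2951)
   = [0.205404 + 0.766119] / 0.781113 = 1.243767
d₂ = d₁ − σ√T = 1.243767 − 0.781113 = 0.462654
N(d₁) = 0.893207,  N(d₂) = 0.678194,  e^(−rT) = 0.630621
E₀ = V₀·N(d₁) − D·e^(−rT)·N(d₂)
   = 265.6559·0.893207 − 216.3285·0.630621·0.678194 = 144.765734
B₀ = V₀ − E₀ = 265.6559 − 144.765734 = 120.890166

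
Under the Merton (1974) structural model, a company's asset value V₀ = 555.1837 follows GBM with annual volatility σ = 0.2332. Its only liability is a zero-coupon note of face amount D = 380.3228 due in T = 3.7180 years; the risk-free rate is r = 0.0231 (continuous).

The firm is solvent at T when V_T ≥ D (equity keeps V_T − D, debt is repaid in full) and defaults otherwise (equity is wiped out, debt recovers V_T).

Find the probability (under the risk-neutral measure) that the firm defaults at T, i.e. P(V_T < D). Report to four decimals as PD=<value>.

PD=0.2097

d₁ = [ln(V₀/D) + (r + σ²/2)T] / (σ√T)
   = [ln(555.1837/380.3228) + (0.0231 + 0.5·0.2332²)·3.7180] / (0.2332·√3.7180)
   = [0.378279 + 0.186982] / 0.449659 = 1.257088
d₂ = d₁ − σ√T = 1.257088 − 0.449659 = 0.807430
risk-neutral PD = N(−d₂) = N(-0.807430) = 0.209710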